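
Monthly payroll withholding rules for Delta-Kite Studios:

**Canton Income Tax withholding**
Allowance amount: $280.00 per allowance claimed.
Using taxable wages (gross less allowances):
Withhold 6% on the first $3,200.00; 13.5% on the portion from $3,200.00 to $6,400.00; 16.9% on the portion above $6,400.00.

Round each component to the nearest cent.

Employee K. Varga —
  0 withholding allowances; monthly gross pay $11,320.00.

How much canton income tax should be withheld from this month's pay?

Canton Income Tax: taxable = $11,320.00
  $624.00 + 16.9% × ($11,320.00 − $6,400.00) = $624.00 + 16.9% × $4,920.00 = $1,455.48

$1,455.48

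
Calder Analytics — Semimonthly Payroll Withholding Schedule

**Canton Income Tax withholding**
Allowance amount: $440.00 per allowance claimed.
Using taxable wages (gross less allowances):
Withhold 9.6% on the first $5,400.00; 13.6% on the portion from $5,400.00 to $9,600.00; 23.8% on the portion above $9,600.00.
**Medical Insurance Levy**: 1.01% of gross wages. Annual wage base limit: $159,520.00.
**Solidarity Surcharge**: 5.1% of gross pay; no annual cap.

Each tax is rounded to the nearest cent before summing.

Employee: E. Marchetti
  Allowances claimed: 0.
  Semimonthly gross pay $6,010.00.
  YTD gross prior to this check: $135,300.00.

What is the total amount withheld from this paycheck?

$968.57

Canton Income Tax: taxable = $6,010.00
  $518.40 + 13.6% × ($6,010.00 − $5,400.00) = $518.40 + 13.6% × $610.00 = $601.36
Medical Insurance Levy: 1.01% × $6,010.00 = $60.70
Solidarity Surcharge: 5.1% × $6,010.00 = $306.51
Total: $601.36 + $60.70 + $306.51 = $968.57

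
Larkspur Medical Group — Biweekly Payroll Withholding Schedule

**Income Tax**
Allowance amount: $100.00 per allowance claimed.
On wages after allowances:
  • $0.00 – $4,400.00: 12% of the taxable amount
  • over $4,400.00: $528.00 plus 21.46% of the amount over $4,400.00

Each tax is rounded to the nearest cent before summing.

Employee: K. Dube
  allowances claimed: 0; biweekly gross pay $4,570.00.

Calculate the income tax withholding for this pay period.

$564.48

Income Tax: taxable = $4,570.00
  $528.00 + 21.46% × ($4,570.00 − $4,400.00) = $528.00 + 21.46% × $170.00 = $564.48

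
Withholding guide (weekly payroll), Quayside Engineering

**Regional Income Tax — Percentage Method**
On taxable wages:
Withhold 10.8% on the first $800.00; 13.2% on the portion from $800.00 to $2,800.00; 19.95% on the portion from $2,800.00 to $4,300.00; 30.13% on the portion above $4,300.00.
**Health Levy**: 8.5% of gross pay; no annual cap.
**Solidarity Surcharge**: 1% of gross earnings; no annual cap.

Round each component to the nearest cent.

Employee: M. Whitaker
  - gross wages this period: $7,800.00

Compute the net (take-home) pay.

$5,354.80

Regional Income Tax: taxable = $7,800.00
  $649.65 + 30.13% × ($7,800.00 − $4,300.00) = $649.65 + 30.13% × $3,500.00 = $1,704.20
Health Levy: 8.5% × $7,800.00 = $663.00
Solidarity Surcharge: 1% × $7,800.00 = $78.00
Total withheld: $1,704.20 + $663.00 + $78.00 = $2,445.20
Net pay: $7,800.00 − $2,445.20 = $5,354.80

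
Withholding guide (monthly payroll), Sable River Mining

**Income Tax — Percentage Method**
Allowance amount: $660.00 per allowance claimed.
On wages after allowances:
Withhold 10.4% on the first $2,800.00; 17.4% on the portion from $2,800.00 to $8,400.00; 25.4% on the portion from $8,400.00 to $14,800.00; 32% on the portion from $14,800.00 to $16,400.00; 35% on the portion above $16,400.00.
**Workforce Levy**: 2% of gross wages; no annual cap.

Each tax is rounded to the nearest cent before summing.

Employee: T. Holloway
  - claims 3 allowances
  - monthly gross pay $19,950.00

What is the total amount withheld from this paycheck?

$4,351.70

Income Tax: taxable = $19,950.00 − 3×$660.00 = $17,970.00
  $3,403.20 + 35% × ($17,970.00 − $16,400.00) = $3,403.20 + 35% × $1,570.00 = $3,952.70
Workforce Levy: 2% × $19,950.00 = $399.00
Total: $3,952.70 + $399.00 = $4,351.70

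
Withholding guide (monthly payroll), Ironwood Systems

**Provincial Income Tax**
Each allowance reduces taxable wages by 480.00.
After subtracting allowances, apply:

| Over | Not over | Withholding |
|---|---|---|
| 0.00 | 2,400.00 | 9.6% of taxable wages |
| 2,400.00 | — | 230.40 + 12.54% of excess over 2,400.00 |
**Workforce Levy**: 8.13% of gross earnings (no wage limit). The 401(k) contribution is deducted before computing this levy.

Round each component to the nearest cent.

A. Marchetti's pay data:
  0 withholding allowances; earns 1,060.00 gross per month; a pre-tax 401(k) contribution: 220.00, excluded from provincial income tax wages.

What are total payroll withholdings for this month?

148.93

Provincial Income Tax: taxable = 1,060.00 − 220.00 = 840.00
  9.6% × 840.00 = 80.64
Workforce Levy: 8.13% × 840.00 = 68.29
Total: 80.64 + 68.29 = 148.93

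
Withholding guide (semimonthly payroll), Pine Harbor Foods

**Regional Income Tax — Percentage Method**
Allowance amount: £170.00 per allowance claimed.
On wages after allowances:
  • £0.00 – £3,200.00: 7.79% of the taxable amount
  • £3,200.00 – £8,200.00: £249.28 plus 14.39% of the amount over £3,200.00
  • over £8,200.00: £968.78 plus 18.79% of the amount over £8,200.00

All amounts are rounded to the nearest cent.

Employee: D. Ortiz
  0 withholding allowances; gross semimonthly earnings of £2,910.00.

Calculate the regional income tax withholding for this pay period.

£226.69

Regional Income Tax: taxable = £2,910.00
  7.79% × £2,910.00 = £226.69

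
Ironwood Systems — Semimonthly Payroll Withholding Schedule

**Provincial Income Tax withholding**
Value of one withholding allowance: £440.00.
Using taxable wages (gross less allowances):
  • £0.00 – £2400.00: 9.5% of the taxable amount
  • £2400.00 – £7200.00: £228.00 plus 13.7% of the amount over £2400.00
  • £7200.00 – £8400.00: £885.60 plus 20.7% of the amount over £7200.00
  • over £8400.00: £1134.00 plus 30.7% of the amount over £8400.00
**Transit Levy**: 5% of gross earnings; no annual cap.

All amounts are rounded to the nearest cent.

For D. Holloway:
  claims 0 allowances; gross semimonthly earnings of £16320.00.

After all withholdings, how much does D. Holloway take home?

Provincial Income Tax: taxable = £16320.00
  £1134.00 + 30.7% × (£16320.00 − £8400.00) = £1134.00 + 30.7% × £7920.00 = £3565.44
Transit Levy: 5% × £16320.00 = £816.00
Total withheld: £3565.44 + £816.00 = £4381.44
Net pay: £16320.00 − £4381.44 = £11938.56

£11938.56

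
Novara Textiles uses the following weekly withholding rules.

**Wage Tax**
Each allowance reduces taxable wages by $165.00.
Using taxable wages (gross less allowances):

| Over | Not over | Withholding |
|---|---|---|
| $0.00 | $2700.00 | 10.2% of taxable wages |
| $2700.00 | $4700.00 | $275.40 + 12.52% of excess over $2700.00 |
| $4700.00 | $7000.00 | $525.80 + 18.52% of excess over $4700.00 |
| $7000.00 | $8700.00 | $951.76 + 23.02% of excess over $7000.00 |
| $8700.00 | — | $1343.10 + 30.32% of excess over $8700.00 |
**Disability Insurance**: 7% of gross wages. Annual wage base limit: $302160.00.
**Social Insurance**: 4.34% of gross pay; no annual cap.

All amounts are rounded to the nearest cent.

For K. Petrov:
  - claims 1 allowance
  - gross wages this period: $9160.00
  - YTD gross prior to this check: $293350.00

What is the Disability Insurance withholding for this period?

Disability Insurance: cap $302160.00 − YTD $293350.00 = $8810.00 subject; 7% × $8810.00 = $616.70

$616.70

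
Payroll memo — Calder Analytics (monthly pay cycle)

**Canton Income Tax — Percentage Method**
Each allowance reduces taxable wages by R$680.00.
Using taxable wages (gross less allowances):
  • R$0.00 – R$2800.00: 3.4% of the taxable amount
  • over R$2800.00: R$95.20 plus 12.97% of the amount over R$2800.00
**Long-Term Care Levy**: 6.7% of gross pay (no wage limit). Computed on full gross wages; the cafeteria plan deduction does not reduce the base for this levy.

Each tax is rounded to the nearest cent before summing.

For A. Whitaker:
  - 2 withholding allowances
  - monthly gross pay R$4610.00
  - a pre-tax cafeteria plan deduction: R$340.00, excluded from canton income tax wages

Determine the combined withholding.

R$418.34

Canton Income Tax: taxable = R$4610.00 − R$340.00 − 2×R$680.00 = R$2910.00
  R$95.20 + 12.97% × (R$2910.00 − R$2800.00) = R$95.20 + 12.97% × R$110.00 = R$109.47
Long-Term Care Levy: 6.7% × R$4610.00 = R$308.87
Total: R$109.47 + R$308.87 = R$418.34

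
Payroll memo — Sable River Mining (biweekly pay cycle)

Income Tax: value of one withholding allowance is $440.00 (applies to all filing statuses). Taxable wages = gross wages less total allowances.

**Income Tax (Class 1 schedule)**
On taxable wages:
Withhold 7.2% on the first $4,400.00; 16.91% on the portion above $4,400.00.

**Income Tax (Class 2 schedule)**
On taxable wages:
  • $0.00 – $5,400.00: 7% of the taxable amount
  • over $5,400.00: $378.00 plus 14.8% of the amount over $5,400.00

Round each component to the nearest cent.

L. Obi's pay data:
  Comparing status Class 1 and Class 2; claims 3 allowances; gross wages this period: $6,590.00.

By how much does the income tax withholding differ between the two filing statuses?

$95.02

Income Tax (Class 1): taxable = $6,590.00 − 3×$440.00 = $5,270.00
  $316.80 + 16.91% × ($5,270.00 − $4,400.00) = $316.80 + 16.91% × $870.00 = $463.92
Income Tax (Class 2): taxable = $6,590.00 − 3×$440.00 = $5,270.00
  7% × $5,270.00 = $368.90
Difference: |$463.92 − $368.90| = $95.02 (higher under Class 1)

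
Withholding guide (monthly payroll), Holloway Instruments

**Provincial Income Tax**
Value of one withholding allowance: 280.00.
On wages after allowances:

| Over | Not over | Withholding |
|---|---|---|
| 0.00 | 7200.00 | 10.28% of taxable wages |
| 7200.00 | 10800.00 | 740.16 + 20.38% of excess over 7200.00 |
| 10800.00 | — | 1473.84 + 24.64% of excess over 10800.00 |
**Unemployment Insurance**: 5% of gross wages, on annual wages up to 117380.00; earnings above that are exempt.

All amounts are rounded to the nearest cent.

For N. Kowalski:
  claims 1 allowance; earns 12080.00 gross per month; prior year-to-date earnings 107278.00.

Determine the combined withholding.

Provincial Income Tax: taxable = 12080.00 − 1×280.00 = 11800.00
  1473.84 + 24.64% × (11800.00 − 10800.00) = 1473.84 + 24.64% × 1000.00 = 1720.24
Unemployment Insurance: cap 117380.00 − YTD 107278.00 = 10102.00 subject; 5% × 10102.00 = 505.10
Total: 1720.24 + 505.10 = 2225.34

2225.34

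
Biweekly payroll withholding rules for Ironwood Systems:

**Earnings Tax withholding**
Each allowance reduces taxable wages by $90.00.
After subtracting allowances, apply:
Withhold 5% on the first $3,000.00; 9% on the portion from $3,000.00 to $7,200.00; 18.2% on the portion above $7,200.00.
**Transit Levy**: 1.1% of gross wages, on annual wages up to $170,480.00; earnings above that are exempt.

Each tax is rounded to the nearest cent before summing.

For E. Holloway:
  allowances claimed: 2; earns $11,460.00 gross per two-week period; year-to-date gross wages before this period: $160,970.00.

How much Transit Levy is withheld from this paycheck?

Transit Levy: cap $170,480.00 − YTD $160,970.00 = $9,510.00 subject; 1.1% × $9,510.00 = $104.61

$104.61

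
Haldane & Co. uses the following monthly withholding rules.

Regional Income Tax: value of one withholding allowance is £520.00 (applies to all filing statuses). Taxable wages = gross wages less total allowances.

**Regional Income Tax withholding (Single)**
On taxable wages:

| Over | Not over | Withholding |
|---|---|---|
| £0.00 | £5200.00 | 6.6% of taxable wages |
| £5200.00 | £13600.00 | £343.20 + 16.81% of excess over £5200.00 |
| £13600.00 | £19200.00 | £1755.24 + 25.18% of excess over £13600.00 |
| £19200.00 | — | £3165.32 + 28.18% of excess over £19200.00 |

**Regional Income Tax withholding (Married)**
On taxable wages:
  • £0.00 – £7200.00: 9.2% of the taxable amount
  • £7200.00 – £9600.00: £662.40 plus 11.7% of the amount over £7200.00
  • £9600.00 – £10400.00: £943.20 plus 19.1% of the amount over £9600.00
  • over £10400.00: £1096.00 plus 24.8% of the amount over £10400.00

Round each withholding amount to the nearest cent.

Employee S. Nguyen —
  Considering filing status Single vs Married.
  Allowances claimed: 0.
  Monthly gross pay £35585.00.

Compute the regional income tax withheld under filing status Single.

£7782.61

Regional Income Tax (Single): taxable = £35585.00
  £3165.32 + 28.18% × (£35585.00 − £19200.00) = £3165.32 + 28.18% × £16385.00 = £7782.61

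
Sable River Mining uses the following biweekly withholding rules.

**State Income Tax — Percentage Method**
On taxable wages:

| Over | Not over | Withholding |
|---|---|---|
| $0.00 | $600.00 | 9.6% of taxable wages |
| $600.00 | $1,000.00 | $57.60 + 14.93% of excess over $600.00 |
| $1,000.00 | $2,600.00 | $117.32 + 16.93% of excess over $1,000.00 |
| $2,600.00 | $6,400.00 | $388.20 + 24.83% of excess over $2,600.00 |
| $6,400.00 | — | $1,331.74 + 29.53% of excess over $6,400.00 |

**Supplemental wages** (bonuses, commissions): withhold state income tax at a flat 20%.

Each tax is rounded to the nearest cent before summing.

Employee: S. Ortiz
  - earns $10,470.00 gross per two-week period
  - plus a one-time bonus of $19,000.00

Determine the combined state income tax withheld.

State Income Tax: taxable = $10,470.00
  $1,331.74 + 29.53% × ($10,470.00 − $6,400.00) = $1,331.74 + 29.53% × $4,070.00 = $2,533.61
Supplemental (20% flat on bonus): 20% × $19,000.00 = $3,800.00
Total state income tax: $2,533.61 + $3,800.00 = $6,333.61

$6,333.61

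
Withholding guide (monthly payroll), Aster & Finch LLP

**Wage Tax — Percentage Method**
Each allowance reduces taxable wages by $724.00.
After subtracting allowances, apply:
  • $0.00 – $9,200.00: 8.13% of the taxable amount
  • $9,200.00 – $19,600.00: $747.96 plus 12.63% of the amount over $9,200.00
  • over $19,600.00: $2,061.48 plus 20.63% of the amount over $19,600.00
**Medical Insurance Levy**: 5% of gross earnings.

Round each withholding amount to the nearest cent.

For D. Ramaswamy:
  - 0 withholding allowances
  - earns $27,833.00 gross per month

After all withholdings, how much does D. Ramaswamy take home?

$22,681.40

Wage Tax: taxable = $27,833.00
  $2,061.48 + 20.63% × ($27,833.00 − $19,600.00) = $2,061.48 + 20.63% × $8,233.00 = $3,759.95
Medical Insurance Levy: 5% × $27,833.00 = $1,391.65
Total withheld: $3,759.95 + $1,391.65 = $5,151.60
Net pay: $27,833.00 − $5,151.60 = $22,681.40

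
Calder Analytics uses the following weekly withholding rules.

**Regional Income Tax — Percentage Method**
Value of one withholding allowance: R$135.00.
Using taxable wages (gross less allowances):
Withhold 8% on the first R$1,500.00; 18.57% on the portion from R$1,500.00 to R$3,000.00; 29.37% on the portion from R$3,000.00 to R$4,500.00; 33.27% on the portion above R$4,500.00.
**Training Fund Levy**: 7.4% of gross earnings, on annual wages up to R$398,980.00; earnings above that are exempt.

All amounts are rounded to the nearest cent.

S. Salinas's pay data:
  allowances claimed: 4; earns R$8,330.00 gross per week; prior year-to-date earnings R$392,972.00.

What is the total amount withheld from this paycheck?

R$2,378.27

Regional Income Tax: taxable = R$8,330.00 − 4×R$135.00 = R$7,790.00
  R$839.10 + 33.27% × (R$7,790.00 − R$4,500.00) = R$839.10 + 33.27% × R$3,290.00 = R$1,933.68
Training Fund Levy: cap R$398,980.00 − YTD R$392,972.00 = R$6,008.00 subject; 7.4% × R$6,008.00 = R$444.59
Total: R$1,933.68 + R$444.59 = R$2,378.27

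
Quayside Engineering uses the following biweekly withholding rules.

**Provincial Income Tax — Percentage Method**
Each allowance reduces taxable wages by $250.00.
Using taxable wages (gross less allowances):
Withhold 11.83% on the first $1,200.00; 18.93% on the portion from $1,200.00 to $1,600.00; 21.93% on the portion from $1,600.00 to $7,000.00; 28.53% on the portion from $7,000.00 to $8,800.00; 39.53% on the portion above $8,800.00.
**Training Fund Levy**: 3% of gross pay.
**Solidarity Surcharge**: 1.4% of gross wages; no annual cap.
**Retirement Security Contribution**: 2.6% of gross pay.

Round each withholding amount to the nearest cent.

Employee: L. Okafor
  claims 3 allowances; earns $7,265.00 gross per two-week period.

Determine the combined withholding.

Provincial Income Tax: taxable = $7,265.00 − 3×$250.00 = $6,515.00
  $217.68 + 21.93% × ($6,515.00 − $1,600.00) = $217.68 + 21.93% × $4,915.00 = $1,295.54
Training Fund Levy: 3% × $7,265.00 = $217.95
Solidarity Surcharge: 1.4% × $7,265.00 = $101.71
Retirement Security Contribution: 2.6% × $7,265.00 = $188.89
Total: $1,295.54 + $217.95 + $101.71 + $188.89 = $1,804.09

$1,804.09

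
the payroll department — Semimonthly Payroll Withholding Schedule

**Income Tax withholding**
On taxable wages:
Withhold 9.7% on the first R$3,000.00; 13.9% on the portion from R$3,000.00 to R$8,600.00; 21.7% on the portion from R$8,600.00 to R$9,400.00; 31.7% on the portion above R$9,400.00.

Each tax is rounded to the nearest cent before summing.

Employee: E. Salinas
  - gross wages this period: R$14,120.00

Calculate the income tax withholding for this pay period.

Income Tax: taxable = R$14,120.00
  R$1,243.00 + 31.7% × (R$14,120.00 − R$9,400.00) = R$1,243.00 + 31.7% × R$4,720.00 = R$2,739.24

R$2,739.24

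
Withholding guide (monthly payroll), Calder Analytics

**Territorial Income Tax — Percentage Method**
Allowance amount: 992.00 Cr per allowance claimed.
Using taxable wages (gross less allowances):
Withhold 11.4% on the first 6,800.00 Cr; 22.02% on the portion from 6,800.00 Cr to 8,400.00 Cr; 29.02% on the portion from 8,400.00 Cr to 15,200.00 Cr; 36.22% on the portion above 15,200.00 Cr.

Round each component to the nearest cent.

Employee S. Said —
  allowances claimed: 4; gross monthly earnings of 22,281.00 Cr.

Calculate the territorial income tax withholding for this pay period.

4,228.41 Cr

Territorial Income Tax: taxable = 22,281.00 Cr − 4×992.00 Cr = 18,313.00 Cr
  3,100.88 Cr + 36.22% × (18,313.00 Cr − 15,200.00 Cr) = 3,100.88 Cr + 36.22% × 3,113.00 Cr = 4,228.41 Cr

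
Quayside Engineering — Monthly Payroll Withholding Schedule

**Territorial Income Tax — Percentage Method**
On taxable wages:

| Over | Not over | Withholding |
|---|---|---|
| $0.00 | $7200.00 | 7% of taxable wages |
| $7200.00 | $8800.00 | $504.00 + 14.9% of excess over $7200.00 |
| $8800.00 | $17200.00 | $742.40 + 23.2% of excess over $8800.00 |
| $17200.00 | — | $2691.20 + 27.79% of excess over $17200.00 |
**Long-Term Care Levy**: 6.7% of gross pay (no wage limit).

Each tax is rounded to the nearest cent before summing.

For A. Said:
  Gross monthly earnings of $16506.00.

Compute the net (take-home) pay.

$12869.91

Territorial Income Tax: taxable = $16506.00
  $742.40 + 23.2% × ($16506.00 − $8800.00) = $742.40 + 23.2% × $7706.00 = $2530.19
Long-Term Care Levy: 6.7% × $16506.00 = $1105.90
Total withheld: $2530.19 + $1105.90 = $3636.09
Net pay: $16506.00 − $3636.09 = $12869.91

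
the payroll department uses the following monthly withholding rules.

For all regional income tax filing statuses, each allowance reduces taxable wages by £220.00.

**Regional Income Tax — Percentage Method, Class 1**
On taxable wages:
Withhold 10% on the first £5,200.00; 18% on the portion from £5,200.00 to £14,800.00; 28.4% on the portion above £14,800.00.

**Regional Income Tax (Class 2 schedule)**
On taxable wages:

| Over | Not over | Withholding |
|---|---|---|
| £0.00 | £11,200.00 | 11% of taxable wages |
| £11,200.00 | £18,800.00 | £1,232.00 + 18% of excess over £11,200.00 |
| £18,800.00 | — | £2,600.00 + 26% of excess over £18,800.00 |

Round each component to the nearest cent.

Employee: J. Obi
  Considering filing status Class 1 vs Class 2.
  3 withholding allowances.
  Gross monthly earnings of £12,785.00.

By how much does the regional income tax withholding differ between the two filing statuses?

Regional Income Tax (Class 1): taxable = £12,785.00 − 3×£220.00 = £12,125.00
  £520.00 + 18% × (£12,125.00 − £5,200.00) = £520.00 + 18% × £6,925.00 = £1,766.50
Regional Income Tax (Class 2): taxable = £12,785.00 − 3×£220.00 = £12,125.00
  £1,232.00 + 18% × (£12,125.00 − £11,200.00) = £1,232.00 + 18% × £925.00 = £1,398.50
Difference: |£1,766.50 − £1,398.50| = £368.00 (higher under Class 1)

£368.00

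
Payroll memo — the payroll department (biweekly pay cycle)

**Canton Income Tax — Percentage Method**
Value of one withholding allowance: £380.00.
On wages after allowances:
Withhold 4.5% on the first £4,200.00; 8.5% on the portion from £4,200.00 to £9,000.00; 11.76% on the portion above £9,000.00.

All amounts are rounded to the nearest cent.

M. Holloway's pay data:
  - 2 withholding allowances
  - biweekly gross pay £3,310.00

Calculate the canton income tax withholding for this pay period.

£114.75

Canton Income Tax: taxable = £3,310.00 − 2×£380.00 = £2,550.00
  4.5% × £2,550.00 = £114.75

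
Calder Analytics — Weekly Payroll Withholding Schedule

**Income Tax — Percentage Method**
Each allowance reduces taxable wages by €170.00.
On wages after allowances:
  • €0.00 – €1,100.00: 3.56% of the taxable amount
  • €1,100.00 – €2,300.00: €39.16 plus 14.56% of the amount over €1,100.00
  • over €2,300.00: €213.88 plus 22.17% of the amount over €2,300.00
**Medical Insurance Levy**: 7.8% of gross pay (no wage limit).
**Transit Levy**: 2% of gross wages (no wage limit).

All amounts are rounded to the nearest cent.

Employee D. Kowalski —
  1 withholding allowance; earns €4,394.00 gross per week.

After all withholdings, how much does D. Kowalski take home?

€3,322.96

Income Tax: taxable = €4,394.00 − 1×€170.00 = €4,224.00
  €213.88 + 22.17% × (€4,224.00 − €2,300.00) = €213.88 + 22.17% × €1,924.00 = €640.43
Medical Insurance Levy: 7.8% × €4,394.00 = €342.73
Transit Levy: 2% × €4,394.00 = €87.88
Total withheld: €640.43 + €342.73 + €87.88 = €1,071.04
Net pay: €4,394.00 − €1,071.04 = €3,322.96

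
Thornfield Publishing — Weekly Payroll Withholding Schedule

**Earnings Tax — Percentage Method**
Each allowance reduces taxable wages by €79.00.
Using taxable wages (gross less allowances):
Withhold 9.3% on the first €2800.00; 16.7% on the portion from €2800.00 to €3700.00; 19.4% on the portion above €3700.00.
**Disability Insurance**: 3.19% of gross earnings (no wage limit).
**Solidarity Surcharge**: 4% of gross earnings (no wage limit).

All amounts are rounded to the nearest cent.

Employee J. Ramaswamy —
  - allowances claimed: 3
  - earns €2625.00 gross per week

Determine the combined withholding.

Earnings Tax: taxable = €2625.00 − 3×€79.00 = €2388.00
  9.3% × €2388.00 = €222.08
Disability Insurance: 3.19% × €2625.00 = €83.74
Solidarity Surcharge: 4% × €2625.00 = €105.00
Total: €222.08 + €83.74 + €105.00 = €410.82

€410.82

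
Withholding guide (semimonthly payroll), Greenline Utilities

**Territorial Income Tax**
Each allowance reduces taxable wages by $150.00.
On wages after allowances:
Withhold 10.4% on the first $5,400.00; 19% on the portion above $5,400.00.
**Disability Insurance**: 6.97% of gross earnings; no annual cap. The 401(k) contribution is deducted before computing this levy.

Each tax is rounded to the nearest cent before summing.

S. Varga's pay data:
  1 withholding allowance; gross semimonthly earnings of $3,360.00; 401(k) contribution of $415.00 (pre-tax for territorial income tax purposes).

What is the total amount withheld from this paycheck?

Territorial Income Tax: taxable = $3,360.00 − $415.00 − 1×$150.00 = $2,795.00
  10.4% × $2,795.00 = $290.68
Disability Insurance: 6.97% × $2,945.00 = $205.27
Total: $290.68 + $205.27 = $495.95

$495.95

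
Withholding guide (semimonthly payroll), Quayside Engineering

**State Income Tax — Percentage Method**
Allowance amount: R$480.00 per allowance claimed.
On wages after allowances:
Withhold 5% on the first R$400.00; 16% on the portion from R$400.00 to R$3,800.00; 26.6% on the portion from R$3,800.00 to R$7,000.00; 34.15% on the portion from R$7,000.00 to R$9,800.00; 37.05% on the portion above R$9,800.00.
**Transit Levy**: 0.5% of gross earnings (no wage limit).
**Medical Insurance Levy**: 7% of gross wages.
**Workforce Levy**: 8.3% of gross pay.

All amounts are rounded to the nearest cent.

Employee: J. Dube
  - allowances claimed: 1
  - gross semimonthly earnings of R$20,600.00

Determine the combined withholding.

State Income Tax: taxable = R$20,600.00 − 1×R$480.00 = R$20,120.00
  R$2,371.40 + 37.05% × (R$20,120.00 − R$9,800.00) = R$2,371.40 + 37.05% × R$10,320.00 = R$6,194.96
Transit Levy: 0.5% × R$20,600.00 = R$103.00
Medical Insurance Levy: 7% × R$20,600.00 = R$1,442.00
Workforce Levy: 8.3% × R$20,600.00 = R$1,709.80
Total: R$6,194.96 + R$103.00 + R$1,442.00 + R$1,709.80 = R$9,449.76

R$9,449.76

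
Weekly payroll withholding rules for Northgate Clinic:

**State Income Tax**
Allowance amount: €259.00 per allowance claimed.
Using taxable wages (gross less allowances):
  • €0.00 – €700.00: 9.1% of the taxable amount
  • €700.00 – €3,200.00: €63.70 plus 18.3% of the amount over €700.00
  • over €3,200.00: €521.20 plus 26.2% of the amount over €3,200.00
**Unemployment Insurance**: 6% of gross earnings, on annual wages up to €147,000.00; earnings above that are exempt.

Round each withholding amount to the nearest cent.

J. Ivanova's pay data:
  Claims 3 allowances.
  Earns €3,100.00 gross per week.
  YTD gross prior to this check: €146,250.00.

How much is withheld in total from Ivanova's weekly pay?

State Income Tax: taxable = €3,100.00 − 3×€259.00 = €2,323.00
  €63.70 + 18.3% × (€2,323.00 − €700.00) = €63.70 + 18.3% × €1,623.00 = €360.71
Unemployment Insurance: cap €147,000.00 − YTD €146,250.00 = €750.00 subject; 6% × €750.00 = €45.00
Total: €360.71 + €45.00 = €405.71

€405.71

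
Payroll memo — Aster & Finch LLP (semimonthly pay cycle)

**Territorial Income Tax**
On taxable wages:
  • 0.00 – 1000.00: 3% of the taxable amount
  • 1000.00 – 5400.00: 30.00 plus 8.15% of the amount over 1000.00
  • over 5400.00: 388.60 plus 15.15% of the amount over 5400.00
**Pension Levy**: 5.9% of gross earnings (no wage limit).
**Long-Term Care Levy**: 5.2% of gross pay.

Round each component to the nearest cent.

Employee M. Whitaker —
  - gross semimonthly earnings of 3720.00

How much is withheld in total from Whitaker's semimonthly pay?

Territorial Income Tax: taxable = 3720.00
  30.00 + 8.15% × (3720.00 − 1000.00) = 30.00 + 8.15% × 2720.00 = 251.68
Pension Levy: 5.9% × 3720.00 = 219.48
Long-Term Care Levy: 5.2% × 3720.00 = 193.44
Total: 251.68 + 219.48 + 193.44 = 664.60

664.60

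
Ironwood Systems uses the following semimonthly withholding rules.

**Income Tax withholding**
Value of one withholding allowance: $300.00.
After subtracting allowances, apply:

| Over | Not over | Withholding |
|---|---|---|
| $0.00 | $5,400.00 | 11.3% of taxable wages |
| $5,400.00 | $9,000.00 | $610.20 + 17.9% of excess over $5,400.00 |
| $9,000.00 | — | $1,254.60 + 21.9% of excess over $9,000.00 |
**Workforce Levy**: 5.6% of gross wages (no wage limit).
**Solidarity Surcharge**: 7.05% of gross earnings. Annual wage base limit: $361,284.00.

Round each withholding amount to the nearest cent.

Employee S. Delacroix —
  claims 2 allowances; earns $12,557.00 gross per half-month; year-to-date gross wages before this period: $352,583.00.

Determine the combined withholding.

Income Tax: taxable = $12,557.00 − 2×$300.00 = $11,957.00
  $1,254.60 + 21.9% × ($11,957.00 − $9,000.00) = $1,254.60 + 21.9% × $2,957.00 = $1,902.18
Workforce Levy: 5.6% × $12,557.00 = $703.19
Solidarity Surcharge: cap $361,284.00 − YTD $352,583.00 = $8,701.00 subject; 7.05% × $8,701.00 = $613.42
Total: $1,902.18 + $703.19 + $613.42 = $3,218.79

$3,218.79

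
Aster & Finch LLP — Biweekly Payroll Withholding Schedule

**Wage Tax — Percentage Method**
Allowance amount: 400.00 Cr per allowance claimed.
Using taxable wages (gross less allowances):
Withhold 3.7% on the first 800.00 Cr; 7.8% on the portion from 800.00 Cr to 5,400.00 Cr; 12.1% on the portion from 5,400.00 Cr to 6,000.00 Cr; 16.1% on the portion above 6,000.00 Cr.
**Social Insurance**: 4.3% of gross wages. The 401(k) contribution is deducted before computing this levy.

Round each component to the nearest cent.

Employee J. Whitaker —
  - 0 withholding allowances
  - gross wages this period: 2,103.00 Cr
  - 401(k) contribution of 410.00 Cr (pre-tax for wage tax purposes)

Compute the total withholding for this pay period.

172.05 Cr

Wage Tax: taxable = 2,103.00 Cr − 410.00 Cr = 1,693.00 Cr
  29.60 Cr + 7.8% × (1,693.00 Cr − 800.00 Cr) = 29.60 Cr + 7.8% × 893.00 Cr = 99.25 Cr
Social Insurance: 4.3% × 1,693.00 Cr = 72.80 Cr
Total: 99.25 Cr + 72.80 Cr = 172.05 Cr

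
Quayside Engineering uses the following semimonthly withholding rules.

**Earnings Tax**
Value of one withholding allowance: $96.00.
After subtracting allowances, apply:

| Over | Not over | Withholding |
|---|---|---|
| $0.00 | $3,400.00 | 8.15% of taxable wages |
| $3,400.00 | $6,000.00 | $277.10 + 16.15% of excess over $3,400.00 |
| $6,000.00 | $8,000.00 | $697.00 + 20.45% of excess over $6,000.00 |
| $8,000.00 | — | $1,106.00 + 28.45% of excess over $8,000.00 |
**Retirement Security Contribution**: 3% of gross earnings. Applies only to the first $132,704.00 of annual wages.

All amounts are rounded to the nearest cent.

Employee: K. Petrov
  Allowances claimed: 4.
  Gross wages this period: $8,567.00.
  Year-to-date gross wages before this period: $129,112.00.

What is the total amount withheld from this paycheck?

Earnings Tax: taxable = $8,567.00 − 4×$96.00 = $8,183.00
  $1,106.00 + 28.45% × ($8,183.00 − $8,000.00) = $1,106.00 + 28.45% × $183.00 = $1,158.06
Retirement Security Contribution: cap $132,704.00 − YTD $129,112.00 = $3,592.00 subject; 3% × $3,592.00 = $107.76
Total: $1,158.06 + $107.76 = $1,265.82

$1,265.82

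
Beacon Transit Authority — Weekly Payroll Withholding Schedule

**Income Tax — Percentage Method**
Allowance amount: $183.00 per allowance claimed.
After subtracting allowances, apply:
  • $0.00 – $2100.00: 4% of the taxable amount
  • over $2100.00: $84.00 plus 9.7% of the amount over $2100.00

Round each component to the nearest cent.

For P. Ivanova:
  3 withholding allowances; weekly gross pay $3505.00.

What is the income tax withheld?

Income Tax: taxable = $3505.00 − 3×$183.00 = $2956.00
  $84.00 + 9.7% × ($2956.00 − $2100.00) = $84.00 + 9.7% × $856.00 = $167.03

$167.03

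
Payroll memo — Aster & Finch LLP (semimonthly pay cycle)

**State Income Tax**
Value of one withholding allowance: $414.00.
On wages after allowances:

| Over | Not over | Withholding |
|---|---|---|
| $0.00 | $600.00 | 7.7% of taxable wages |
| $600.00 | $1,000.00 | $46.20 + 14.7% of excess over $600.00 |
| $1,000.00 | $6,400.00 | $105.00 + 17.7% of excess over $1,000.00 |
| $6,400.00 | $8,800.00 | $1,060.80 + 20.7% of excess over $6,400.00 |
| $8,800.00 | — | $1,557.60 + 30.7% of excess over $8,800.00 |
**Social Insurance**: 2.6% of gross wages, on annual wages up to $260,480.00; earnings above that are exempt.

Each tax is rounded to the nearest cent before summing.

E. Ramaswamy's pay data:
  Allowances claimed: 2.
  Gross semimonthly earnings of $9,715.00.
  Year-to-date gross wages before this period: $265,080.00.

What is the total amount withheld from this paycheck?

State Income Tax: taxable = $9,715.00 − 2×$414.00 = $8,887.00
  $1,557.60 + 30.7% × ($8,887.00 − $8,800.00) = $1,557.60 + 30.7% × $87.00 = $1,584.31
Social Insurance: YTD $265,080.00 ≥ cap $260,480.00 → $0.00
Total: $1,584.31 + $0.00 = $1,584.31

$1,584.31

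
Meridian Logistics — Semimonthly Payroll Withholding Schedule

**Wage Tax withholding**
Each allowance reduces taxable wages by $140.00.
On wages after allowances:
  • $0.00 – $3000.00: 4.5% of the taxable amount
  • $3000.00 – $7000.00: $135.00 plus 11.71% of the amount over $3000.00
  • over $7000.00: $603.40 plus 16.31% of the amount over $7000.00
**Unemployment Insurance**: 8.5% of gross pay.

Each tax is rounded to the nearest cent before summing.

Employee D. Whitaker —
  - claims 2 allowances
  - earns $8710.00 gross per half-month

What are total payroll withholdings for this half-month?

Wage Tax: taxable = $8710.00 − 2×$140.00 = $8430.00
  $603.40 + 16.31% × ($8430.00 − $7000.00) = $603.40 + 16.31% × $1430.00 = $836.63
Unemployment Insurance: 8.5% × $8710.00 = $740.35
Total: $836.63 + $740.35 = $1576.98

$1576.98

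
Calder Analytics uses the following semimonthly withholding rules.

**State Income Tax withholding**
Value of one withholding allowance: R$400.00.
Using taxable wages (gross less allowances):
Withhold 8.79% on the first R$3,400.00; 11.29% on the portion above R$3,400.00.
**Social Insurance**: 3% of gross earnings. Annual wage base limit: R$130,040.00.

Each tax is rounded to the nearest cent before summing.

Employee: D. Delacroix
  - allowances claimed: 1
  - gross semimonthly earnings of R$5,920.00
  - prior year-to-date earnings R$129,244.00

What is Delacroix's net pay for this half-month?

R$5,357.91

State Income Tax: taxable = R$5,920.00 − 1×R$400.00 = R$5,520.00
  R$298.86 + 11.29% × (R$5,520.00 − R$3,400.00) = R$298.86 + 11.29% × R$2,120.00 = R$538.21
Social Insurance: cap R$130,040.00 − YTD R$129,244.00 = R$796.00 subject; 3% × R$796.00 = R$23.88
Total withheld: R$538.21 + R$23.88 = R$562.09
Net pay: R$5,920.00 − R$562.09 = R$5,357.91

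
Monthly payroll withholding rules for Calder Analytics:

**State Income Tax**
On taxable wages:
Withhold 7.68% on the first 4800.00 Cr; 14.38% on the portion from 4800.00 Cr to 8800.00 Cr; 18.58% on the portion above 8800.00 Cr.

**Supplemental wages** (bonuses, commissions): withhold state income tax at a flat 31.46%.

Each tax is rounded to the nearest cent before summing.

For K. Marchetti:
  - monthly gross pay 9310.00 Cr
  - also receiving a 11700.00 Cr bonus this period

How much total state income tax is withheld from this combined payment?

State Income Tax: taxable = 9310.00 Cr
  943.84 Cr + 18.58% × (9310.00 Cr − 8800.00 Cr) = 943.84 Cr + 18.58% × 510.00 Cr = 1038.60 Cr
Supplemental (31.46% flat on bonus): 31.46% × 11700.00 Cr = 3680.82 Cr
Total state income tax: 1038.60 Cr + 3680.82 Cr = 4719.42 Cr

4719.42 Cr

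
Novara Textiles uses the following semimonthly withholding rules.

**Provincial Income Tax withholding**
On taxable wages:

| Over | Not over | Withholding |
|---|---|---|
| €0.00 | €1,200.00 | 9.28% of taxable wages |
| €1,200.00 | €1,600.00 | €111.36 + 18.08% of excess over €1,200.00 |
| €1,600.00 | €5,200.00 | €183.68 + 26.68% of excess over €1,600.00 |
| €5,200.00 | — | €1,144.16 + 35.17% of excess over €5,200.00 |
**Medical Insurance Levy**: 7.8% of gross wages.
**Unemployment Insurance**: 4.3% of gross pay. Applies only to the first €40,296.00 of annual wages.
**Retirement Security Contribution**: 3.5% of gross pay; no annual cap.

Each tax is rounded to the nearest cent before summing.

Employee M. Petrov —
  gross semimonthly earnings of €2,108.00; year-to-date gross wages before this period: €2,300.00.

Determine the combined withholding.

Provincial Income Tax: taxable = €2,108.00
  €183.68 + 26.68% × (€2,108.00 − €1,600.00) = €183.68 + 26.68% × €508.00 = €319.21
Medical Insurance Levy: 7.8% × €2,108.00 = €164.42
Unemployment Insurance: 4.3% × €2,108.00 = €90.64
Retirement Security Contribution: 3.5% × €2,108.00 = €73.78
Total: €319.21 + €164.42 + €90.64 + €73.78 = €648.05

€648.05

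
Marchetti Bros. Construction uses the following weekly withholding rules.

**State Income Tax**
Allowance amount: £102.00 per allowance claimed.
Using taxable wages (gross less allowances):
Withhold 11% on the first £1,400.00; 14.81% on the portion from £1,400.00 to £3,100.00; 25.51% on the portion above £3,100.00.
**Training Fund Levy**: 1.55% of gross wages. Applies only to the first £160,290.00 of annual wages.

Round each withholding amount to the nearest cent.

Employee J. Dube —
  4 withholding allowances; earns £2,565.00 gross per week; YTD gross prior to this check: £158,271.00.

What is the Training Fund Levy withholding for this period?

£31.29

Training Fund Levy: cap £160,290.00 − YTD £158,271.00 = £2,019.00 subject; 1.55% × £2,019.00 = £31.29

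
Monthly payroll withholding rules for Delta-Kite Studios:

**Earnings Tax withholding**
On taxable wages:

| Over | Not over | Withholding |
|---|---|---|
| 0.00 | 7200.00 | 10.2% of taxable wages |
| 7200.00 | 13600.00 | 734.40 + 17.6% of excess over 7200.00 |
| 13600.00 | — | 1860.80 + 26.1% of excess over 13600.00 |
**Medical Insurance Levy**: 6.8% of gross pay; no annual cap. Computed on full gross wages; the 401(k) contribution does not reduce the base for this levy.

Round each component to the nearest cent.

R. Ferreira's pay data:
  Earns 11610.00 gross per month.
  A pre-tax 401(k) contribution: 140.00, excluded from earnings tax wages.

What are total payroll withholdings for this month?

Earnings Tax: taxable = 11610.00 − 140.00 = 11470.00
  734.40 + 17.6% × (11470.00 − 7200.00) = 734.40 + 17.6% × 4270.00 = 1485.92
Medical Insurance Levy: 6.8% × 11610.00 = 789.48
Total: 1485.92 + 789.48 = 2275.40

2275.40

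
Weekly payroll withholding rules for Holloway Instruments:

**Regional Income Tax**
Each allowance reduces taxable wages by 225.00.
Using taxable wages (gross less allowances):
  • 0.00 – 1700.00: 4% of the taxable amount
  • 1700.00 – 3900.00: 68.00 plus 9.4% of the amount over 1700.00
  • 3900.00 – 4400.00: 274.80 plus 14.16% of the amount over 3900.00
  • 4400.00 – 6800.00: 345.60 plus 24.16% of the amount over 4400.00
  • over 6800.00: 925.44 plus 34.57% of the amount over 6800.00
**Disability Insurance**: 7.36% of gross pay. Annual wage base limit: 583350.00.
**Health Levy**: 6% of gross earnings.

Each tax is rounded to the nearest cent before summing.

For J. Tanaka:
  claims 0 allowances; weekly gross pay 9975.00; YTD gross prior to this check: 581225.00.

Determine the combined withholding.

2777.94

Regional Income Tax: taxable = 9975.00
  925.44 + 34.57% × (9975.00 − 6800.00) = 925.44 + 34.57% × 3175.00 = 2023.04
Disability Insurance: cap 583350.00 − YTD 581225.00 = 2125.00 subject; 7.36% × 2125.00 = 156.40
Health Levy: 6% × 9975.00 = 598.50
Total: 2023.04 + 156.40 + 598.50 = 2777.94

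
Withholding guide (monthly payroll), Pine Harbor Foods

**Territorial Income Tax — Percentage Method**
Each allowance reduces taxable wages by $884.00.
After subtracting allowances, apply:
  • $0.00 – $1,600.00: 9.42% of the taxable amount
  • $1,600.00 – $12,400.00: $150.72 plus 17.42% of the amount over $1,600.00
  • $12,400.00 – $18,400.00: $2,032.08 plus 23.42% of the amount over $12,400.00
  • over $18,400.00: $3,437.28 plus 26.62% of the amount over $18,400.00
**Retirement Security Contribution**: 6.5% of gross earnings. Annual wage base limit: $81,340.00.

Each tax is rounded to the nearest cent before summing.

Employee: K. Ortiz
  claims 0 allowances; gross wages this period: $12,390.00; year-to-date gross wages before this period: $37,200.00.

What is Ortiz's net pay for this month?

Territorial Income Tax: taxable = $12,390.00
  $150.72 + 17.42% × ($12,390.00 − $1,600.00) = $150.72 + 17.42% × $10,790.00 = $2,030.34
Retirement Security Contribution: 6.5% × $12,390.00 = $805.35
Total withheld: $2,030.34 + $805.35 = $2,835.69
Net pay: $12,390.00 − $2,835.69 = $9,554.31

$9,554.31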